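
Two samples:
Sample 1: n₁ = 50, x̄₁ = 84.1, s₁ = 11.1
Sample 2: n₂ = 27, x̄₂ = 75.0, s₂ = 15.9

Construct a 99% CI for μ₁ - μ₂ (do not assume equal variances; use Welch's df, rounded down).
(-0.20, 18.40)

Difference: x̄₁ - x̄₂ = 9.10
SE = √(s₁²/n₁ + s₂²/n₂) = √(11.1²/50 + 15.9²/27) = 3.4391
df = 40.02 → 40 (Welch–Satterthwaite, rounded down)
t* = 2.704

CI: 9.10 ± 2.704 · 3.4391 = 9.10 ± 9.30 = (-0.20, 18.40)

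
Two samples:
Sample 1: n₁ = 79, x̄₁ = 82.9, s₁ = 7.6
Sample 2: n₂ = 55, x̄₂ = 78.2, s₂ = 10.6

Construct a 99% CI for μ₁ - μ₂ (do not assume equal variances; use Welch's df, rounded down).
(0.32, 9.08)

Difference: x̄₁ - x̄₂ = 4.70
SE = √(s₁²/n₁ + s₂²/n₂) = √(7.6²/79 + 10.6²/55) = 1.6655
df = 91.46 → 91 (Welch–Satterthwaite, rounded down)
t* = 2.631

CI: 4.70 ± 2.631 · 1.6655 = 4.70 ± 4.38 = (0.32, 9.08)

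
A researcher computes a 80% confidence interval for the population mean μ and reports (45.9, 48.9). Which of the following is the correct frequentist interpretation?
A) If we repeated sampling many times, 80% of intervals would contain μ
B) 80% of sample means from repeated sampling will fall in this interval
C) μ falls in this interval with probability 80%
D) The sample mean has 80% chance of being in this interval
A

A) Correct — this is the frequentist long-run coverage interpretation.
B) Wrong — coverage applies to intervals containing μ, not to future x̄ values.
C) Wrong — μ is fixed; the randomness lives in the interval, not in μ.
D) Wrong — x̄ is observed and sits in the interval by construction.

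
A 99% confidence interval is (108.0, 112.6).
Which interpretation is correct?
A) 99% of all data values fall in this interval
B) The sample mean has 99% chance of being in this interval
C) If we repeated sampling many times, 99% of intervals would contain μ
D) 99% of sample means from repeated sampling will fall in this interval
C

A) Wrong — a CI is about the parameter μ, not individual data values.
B) Wrong — x̄ is observed and sits in the interval by construction.
C) Correct — this is the frequentist long-run coverage interpretation.
D) Wrong — coverage applies to intervals containing μ, not to future x̄ values.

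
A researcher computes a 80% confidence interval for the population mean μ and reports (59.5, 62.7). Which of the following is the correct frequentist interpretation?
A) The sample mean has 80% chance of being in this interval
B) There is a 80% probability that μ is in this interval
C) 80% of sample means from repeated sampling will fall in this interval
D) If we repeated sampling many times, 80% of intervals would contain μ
D

A) Wrong — x̄ is observed and sits in the interval by construction.
B) Wrong — μ is fixed; the randomness lives in the interval, not in μ.
C) Wrong — coverage applies to intervals containing μ, not to future x̄ values.
D) Correct — this is the frequentist long-run coverage interpretation.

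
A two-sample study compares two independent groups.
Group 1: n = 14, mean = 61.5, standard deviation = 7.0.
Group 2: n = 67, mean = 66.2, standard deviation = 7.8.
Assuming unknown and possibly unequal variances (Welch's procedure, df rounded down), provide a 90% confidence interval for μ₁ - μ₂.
(-8.32, -1.08)

Difference: x̄₁ - x̄₂ = -4.70
SE = √(s₁²/n₁ + s₂²/n₂) = √(7.0²/14 + 7.8²/67) = 2.0995
df = 20.35 → 20 (Welch–Satterthwaite, rounded down)
t* = 1.725

CI: -4.70 ± 1.725 · 2.0995 = -4.70 ± 3.62 = (-8.32, -1.08)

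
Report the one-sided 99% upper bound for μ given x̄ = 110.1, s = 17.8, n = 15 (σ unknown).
μ ≤ 122.16

Upper bound (one-sided):
t* = 2.624 (one-sided for 99%)
Upper bound = x̄ + t* · s/√n = 110.1 + 2.624 · 17.8/√15 = 122.16

We are 99% confident that μ ≤ 122.16.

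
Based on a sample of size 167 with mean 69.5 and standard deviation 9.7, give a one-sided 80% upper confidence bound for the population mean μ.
μ ≤ 70.13

Upper bound (one-sided):
t* = 0.844 (one-sided for 80%)
Upper bound = x̄ + t* · s/√n = 69.5 + 0.844 · 9.7/√167 = 70.13

We are 80% confident that μ ≤ 70.13.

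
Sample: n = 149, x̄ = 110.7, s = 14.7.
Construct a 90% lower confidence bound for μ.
μ ≥ 109.15

Lower bound (one-sided):
t* = 1.287 (one-sided for 90%)
Lower bound = x̄ - t* · s/√n = 110.7 - 1.287 · 14.7/√149 = 109.15

We are 90% confident that μ ≥ 109.15.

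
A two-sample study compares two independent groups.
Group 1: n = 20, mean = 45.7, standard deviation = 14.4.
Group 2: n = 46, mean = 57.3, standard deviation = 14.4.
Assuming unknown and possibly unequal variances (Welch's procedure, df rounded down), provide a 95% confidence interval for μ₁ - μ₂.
(-19.42, -3.78)

Difference: x̄₁ - x̄₂ = -11.60
SE = √(s₁²/n₁ + s₂²/n₂) = √(14.4²/20 + 14.4²/46) = 3.8569
df = 36.22 → 36 (Welch–Satterthwaite, rounded down)
t* = 2.028

CI: -11.60 ± 2.028 · 3.8569 = -11.60 ± 7.82 = (-19.42, -3.78)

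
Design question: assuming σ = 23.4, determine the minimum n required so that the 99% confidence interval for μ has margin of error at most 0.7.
n ≥ 7416

For margin E ≤ 0.7:
n ≥ (z* · σ / E)²
n ≥ (2.576 · 23.4 / 0.7)²
n ≥ 7415.28

Minimum n = 7416 (rounding up)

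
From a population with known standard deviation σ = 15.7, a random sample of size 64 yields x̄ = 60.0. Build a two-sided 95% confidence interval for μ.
(56.15, 63.85)

z-interval (σ known):
z* = 1.960 for 95% confidence

Margin of error = z* · σ/√n = 1.960 · 15.7/√64 = 3.85

CI: (60.0 - 3.85, 60.0 + 3.85) = (56.15, 63.85)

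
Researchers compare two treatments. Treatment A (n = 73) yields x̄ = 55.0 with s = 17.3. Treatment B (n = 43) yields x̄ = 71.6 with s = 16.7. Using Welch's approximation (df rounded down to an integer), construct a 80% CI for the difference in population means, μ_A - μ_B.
(-20.80, -12.40)

Difference: x̄₁ - x̄₂ = -16.60
SE = √(s₁²/n₁ + s₂²/n₂) = √(17.3²/73 + 16.7²/43) = 3.2536
df = 90.73 → 90 (Welch–Satterthwaite, rounded down)
t* = 1.291

CI: -16.60 ± 1.291 · 3.2536 = -16.60 ± 4.20 = (-20.80, -12.40)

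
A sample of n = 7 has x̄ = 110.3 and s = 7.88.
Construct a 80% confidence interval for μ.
(106.01, 114.59)

t-interval (σ unknown):
df = n - 1 = 6
t* = 1.440 for 80% confidence

Margin of error = t* · s/√n = 1.440 · 7.88/√7 = 4.29

CI: (106.01, 114.59)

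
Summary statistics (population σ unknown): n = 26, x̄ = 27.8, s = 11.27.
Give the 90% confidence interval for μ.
(24.02, 31.58)

t-interval (σ unknown):
df = n - 1 = 25
t* = 1.708 for 90% confidence

Margin of error = t* · s/√n = 1.708 · 11.27/√26 = 3.78

CI: (24.02, 31.58)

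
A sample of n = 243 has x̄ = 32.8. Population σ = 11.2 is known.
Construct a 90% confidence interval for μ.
(31.62, 33.98)

z-interval (σ known):
z* = 1.645 for 90% confidence

Margin of error = z* · σ/√n = 1.645 · 11.2/√243 = 1.18

CI: (32.8 - 1.18, 32.8 + 1.18) = (31.62, 33.98)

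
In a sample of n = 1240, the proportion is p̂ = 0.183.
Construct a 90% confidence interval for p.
(0.165, 0.201)

Proportion CI:
SE = √(p̂(1-p̂)/n) = √(0.183 · 0.817 / 1240) = 0.01098

z* = 1.645
Margin = z* · SE = 1.645 · 0.01098 = 0.0181

CI: 0.183 ± 0.0181 = (0.165, 0.201)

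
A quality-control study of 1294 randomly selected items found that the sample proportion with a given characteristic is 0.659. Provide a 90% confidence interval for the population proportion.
(0.637, 0.681)

Proportion CI:
SE = √(p̂(1-p̂)/n) = √(0.659 · 0.341 / 1294) = 0.01318

z* = 1.645
Margin = z* · SE = 1.645 · 0.01318 = 0.0217

CI: 0.659 ± 0.0217 = (0.637, 0.681)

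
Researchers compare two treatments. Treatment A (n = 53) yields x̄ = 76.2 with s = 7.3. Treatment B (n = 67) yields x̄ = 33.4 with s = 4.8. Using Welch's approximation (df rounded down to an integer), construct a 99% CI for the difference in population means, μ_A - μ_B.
(39.74, 45.86)

Difference: x̄₁ - x̄₂ = 42.80
SE = √(s₁²/n₁ + s₂²/n₂) = √(7.3²/53 + 4.8²/67) = 1.1616
df = 85.75 → 85 (Welch–Satterthwaite, rounded down)
t* = 2.635

CI: 42.80 ± 2.635 · 1.1616 = 42.80 ± 3.06 = (39.74, 45.86)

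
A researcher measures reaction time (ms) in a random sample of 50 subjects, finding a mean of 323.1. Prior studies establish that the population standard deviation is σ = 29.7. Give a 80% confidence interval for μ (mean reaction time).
(317.72, 328.48)

z-interval (σ known):
z* = 1.282 for 80% confidence

Margin of error = z* · σ/√n = 1.282 · 29.7/√50 = 5.38

CI: (323.1 - 5.38, 323.1 + 5.38) = (317.72, 328.48)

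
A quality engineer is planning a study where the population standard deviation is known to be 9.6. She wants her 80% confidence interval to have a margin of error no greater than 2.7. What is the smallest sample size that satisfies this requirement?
n ≥ 21

For margin E ≤ 2.7:
n ≥ (z* · σ / E)²
n ≥ (1.282 · 9.6 / 2.7)²
n ≥ 20.78

Minimum n = 21 (rounding up)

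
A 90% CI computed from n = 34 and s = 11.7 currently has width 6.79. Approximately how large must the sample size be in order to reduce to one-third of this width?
n ≈ 306

CI width ∝ 1/√n
To reduce width by factor 3, need √n to grow by 3 → need 3² = 9 times as many samples.

Current: n = 34, width = 6.79
New: n = 306, width ≈ 2.21

Width reduced by factor of 6.79/2.21 = 3.07.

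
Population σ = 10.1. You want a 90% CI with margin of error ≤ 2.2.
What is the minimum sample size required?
n ≥ 58

For margin E ≤ 2.2:
n ≥ (z* · σ / E)²
n ≥ (1.645 · 10.1 / 2.2)²
n ≥ 57.03

Minimum n = 58 (rounding up)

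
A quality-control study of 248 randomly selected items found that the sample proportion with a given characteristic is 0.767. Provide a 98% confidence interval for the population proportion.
(0.705, 0.829)

Proportion CI:
SE = √(p̂(1-p̂)/n) = √(0.767 · 0.233 / 248) = 0.02684

z* = 2.326
Margin = z* · SE = 2.326 · 0.02684 = 0.0624

CI: 0.767 ± 0.0624 = (0.705, 0.829)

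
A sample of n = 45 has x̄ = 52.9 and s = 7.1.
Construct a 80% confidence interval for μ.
(51.52, 54.28)

t-interval (σ unknown):
df = n - 1 = 44
t* = 1.301 for 80% confidence

Margin of error = t* · s/√n = 1.301 · 7.1/√45 = 1.38

CI: (51.52, 54.28)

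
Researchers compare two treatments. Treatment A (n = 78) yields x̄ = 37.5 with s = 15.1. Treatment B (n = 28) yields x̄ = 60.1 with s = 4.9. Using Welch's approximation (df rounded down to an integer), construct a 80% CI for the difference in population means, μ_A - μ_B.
(-25.11, -20.09)

Difference: x̄₁ - x̄₂ = -22.60
SE = √(s₁²/n₁ + s₂²/n₂) = √(15.1²/78 + 4.9²/28) = 1.9444
df = 103.42 → 103 (Welch–Satterthwaite, rounded down)
t* = 1.290

CI: -22.60 ± 1.290 · 1.9444 = -22.60 ± 2.51 = (-25.11, -20.09)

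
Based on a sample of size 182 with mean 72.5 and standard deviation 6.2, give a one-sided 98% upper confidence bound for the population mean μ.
μ ≤ 73.45

Upper bound (one-sided):
t* = 2.069 (one-sided for 98%)
Upper bound = x̄ + t* · s/√n = 72.5 + 2.069 · 6.2/√182 = 73.45

We are 98% confident that μ ≤ 73.45.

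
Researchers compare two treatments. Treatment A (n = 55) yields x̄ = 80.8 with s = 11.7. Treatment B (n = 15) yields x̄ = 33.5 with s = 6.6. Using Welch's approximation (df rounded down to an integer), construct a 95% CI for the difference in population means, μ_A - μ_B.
(42.61, 51.99)

Difference: x̄₁ - x̄₂ = 47.30
SE = √(s₁²/n₁ + s₂²/n₂) = √(11.7²/55 + 6.6²/15) = 2.3223
df = 40.56 → 40 (Welch–Satterthwaite, rounded down)
t* = 2.021

CI: 47.30 ± 2.021 · 2.3223 = 47.30 ± 4.69 = (42.61, 51.99)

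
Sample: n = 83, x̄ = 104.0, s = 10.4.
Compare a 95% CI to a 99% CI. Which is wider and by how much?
99% CI is wider by 1.48

df = 82
95% CI: t* = 1.989, (101.73, 106.27), width = 2 · t* · s/√n = 4.54
99% CI: t* = 2.637, (100.99, 107.01), width = 2 · t* · s/√n = 6.02

The 99% CI is wider by 6.02 - 4.54 = 1.48.
Higher confidence requires a wider interval.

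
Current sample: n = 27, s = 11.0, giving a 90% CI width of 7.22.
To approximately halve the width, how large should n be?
n ≈ 108

CI width ∝ 1/√n
To reduce width by factor 2, need √n to grow by 2 → need 2² = 4 times as many samples.

Current: n = 27, width = 7.22
New: n = 108, width ≈ 3.51

Width reduced by factor of 7.22/3.51 = 2.06.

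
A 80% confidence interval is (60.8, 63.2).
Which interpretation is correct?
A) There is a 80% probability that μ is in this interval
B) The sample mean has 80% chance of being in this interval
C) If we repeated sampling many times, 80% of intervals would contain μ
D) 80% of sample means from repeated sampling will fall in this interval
C

A) Wrong — μ is fixed; the randomness lives in the interval, not in μ.
B) Wrong — x̄ is observed and sits in the interval by construction.
C) Correct — this is the frequentist long-run coverage interpretation.
D) Wrong — coverage applies to intervals containing μ, not to future x̄ values.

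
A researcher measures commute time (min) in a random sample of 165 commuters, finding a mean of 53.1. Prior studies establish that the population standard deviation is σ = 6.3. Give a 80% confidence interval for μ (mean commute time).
(52.47, 53.73)

z-interval (σ known):
z* = 1.282 for 80% confidence

Margin of error = z* · σ/√n = 1.282 · 6.3/√165 = 0.63

CI: (53.1 - 0.63, 53.1 + 0.63) = (52.47, 53.73)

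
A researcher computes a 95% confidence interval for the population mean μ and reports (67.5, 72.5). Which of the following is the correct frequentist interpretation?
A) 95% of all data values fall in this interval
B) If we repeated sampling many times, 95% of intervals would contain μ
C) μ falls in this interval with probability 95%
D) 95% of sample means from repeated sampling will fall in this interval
B

A) Wrong — a CI is about the parameter μ, not individual data values.
B) Correct — this is the frequentist long-run coverage interpretation.
C) Wrong — μ is fixed; the randomness lives in the interval, not in μ.
D) Wrong — coverage applies to intervals containing μ, not to future x̄ values.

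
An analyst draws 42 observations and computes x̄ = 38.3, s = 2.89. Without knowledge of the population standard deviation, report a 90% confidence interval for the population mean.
(37.55, 39.05)

t-interval (σ unknown):
df = n - 1 = 41
t* = 1.683 for 90% confidence

Margin of error = t* · s/√n = 1.683 · 2.89/√42 = 0.75

CI: (37.55, 39.05)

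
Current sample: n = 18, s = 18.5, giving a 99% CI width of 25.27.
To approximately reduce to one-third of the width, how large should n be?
n ≈ 162

CI width ∝ 1/√n
To reduce width by factor 3, need √n to grow by 3 → need 3² = 9 times as many samples.

Current: n = 18, width = 25.27
New: n = 162, width ≈ 7.58

Width reduced by factor of 25.27/7.58 = 3.33.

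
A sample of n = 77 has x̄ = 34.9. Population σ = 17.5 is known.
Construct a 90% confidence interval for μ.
(31.62, 38.18)

z-interval (σ known):
z* = 1.645 for 90% confidence

Margin of error = z* · σ/√n = 1.645 · 17.5/√77 = 3.28

CI: (34.9 - 3.28, 34.9 + 3.28) = (31.62, 38.18)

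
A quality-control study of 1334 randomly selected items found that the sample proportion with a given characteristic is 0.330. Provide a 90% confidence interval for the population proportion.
(0.309, 0.351)

Proportion CI:
SE = √(p̂(1-p̂)/n) = √(0.330 · 0.670 / 1334) = 0.01287

z* = 1.645
Margin = z* · SE = 1.645 · 0.01287 = 0.0212

CI: 0.330 ± 0.0212 = (0.309, 0.351)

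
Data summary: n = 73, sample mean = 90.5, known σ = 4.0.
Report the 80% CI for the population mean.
(89.90, 91.10)

z-interval (σ known):
z* = 1.282 for 80% confidence

Margin of error = z* · σ/√n = 1.282 · 4.0/√73 = 0.60

CI: (90.5 - 0.60, 90.5 + 0.60) = (89.90, 91.10)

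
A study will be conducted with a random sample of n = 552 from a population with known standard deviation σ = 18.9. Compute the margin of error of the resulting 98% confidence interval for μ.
Margin of error = 1.87

Margin of error = z* · σ/√n
= 2.326 · 18.9/√552
= 2.326 · 18.9/23.4947
= 1.87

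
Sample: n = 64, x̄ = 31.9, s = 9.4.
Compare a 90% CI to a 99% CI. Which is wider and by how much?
99% CI is wider by 2.32

df = 63
90% CI: t* = 1.669, (29.94, 33.86), width = 2 · t* · s/√n = 3.92
99% CI: t* = 2.656, (28.78, 35.02), width = 2 · t* · s/√n = 6.24

The 99% CI is wider by 6.24 - 3.92 = 2.32.
Higher confidence requires a wider interval.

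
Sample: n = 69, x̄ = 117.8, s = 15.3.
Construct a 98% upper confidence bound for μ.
μ ≤ 121.66

Upper bound (one-sided):
t* = 2.094 (one-sided for 98%)
Upper bound = x̄ + t* · s/√n = 117.8 + 2.094 · 15.3/√69 = 121.66

We are 98% confident that μ ≤ 121.66.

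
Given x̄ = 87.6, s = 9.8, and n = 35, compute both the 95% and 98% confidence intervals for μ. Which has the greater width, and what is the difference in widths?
98% CI is wider by 1.36

df = 34
95% CI: t* = 2.032, (84.23, 90.97), width = 2 · t* · s/√n = 6.73
98% CI: t* = 2.441, (83.56, 91.64), width = 2 · t* · s/√n = 8.09

The 98% CI is wider by 8.09 - 6.73 = 1.36.
Higher confidence requires a wider interval.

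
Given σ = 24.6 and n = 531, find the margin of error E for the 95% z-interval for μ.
Margin of error = 2.09

Margin of error = z* · σ/√n
= 1.960 · 24.6/√531
= 1.960 · 24.6/23.0434
= 2.09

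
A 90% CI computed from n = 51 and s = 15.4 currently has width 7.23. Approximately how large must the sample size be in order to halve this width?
n ≈ 204

CI width ∝ 1/√n
To reduce width by factor 2, need √n to grow by 2 → need 2² = 4 times as many samples.

Current: n = 51, width = 7.23
New: n = 204, width ≈ 3.56

Width reduced by factor of 7.23/3.56 = 2.03.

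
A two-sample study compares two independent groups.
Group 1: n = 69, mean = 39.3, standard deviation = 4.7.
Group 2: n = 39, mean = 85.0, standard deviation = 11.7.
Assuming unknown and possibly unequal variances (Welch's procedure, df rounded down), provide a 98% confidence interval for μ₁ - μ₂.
(-50.42, -40.98)

Difference: x̄₁ - x̄₂ = -45.70
SE = √(s₁²/n₁ + s₂²/n₂) = √(4.7²/69 + 11.7²/39) = 1.9571
df = 45.04 → 45 (Welch–Satterthwaite, rounded down)
t* = 2.412

CI: -45.70 ± 2.412 · 1.9571 = -45.70 ± 4.72 = (-50.42, -40.98)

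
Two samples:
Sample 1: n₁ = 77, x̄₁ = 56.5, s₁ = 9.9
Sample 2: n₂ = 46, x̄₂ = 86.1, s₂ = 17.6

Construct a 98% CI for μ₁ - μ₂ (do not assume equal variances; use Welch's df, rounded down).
(-36.36, -22.84)

Difference: x̄₁ - x̄₂ = -29.60
SE = √(s₁²/n₁ + s₂²/n₂) = √(9.9²/77 + 17.6²/46) = 2.8296
df = 62.30 → 62 (Welch–Satterthwaite, rounded down)
t* = 2.388

CI: -29.60 ± 2.388 · 2.8296 = -29.60 ± 6.76 = (-36.36, -22.84)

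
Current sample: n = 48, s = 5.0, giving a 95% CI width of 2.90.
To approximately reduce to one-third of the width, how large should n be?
n ≈ 432

CI width ∝ 1/√n
To reduce width by factor 3, need √n to grow by 3 → need 3² = 9 times as many samples.

Current: n = 48, width = 2.90
New: n = 432, width ≈ 0.95

Width reduced by factor of 2.90/0.95 = 3.05.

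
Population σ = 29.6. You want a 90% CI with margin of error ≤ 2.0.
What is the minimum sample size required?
n ≥ 593

For margin E ≤ 2.0:
n ≥ (z* · σ / E)²
n ≥ (1.645 · 29.6 / 2.0)²
n ≥ 592.73

Minimum n = 593 (rounding up)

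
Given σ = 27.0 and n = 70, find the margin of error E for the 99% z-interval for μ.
Margin of error = 8.31

Margin of error = z* · σ/√n
= 2.576 · 27.0/√70
= 2.576 · 27.0/8.3666
= 8.31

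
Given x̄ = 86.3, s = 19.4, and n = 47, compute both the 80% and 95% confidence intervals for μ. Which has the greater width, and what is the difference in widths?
95% CI is wider by 4.03

df = 46
80% CI: t* = 1.300, (82.62, 89.98), width = 2 · t* · s/√n = 7.36
95% CI: t* = 2.013, (80.60, 92.00), width = 2 · t* · s/√n = 11.39

The 95% CI is wider by 11.39 - 7.36 = 4.03.
Higher confidence requires a wider interval.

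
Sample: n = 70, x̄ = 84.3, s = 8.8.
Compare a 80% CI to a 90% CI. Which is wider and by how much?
90% CI is wider by 0.79

df = 69
80% CI: t* = 1.294, (82.94, 85.66), width = 2 · t* · s/√n = 2.72
90% CI: t* = 1.667, (82.55, 86.05), width = 2 · t* · s/√n = 3.51

The 90% CI is wider by 3.51 - 2.72 = 0.79.
Higher confidence requires a wider interval.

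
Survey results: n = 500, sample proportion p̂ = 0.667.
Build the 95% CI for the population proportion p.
(0.626, 0.708)

Proportion CI:
SE = √(p̂(1-p̂)/n) = √(0.667 · 0.333 / 500) = 0.02108

z* = 1.960
Margin = z* · SE = 1.960 · 0.02108 = 0.0413

CI: 0.667 ± 0.0413 = (0.626, 0.708)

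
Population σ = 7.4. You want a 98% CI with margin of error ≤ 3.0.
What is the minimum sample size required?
n ≥ 33

For margin E ≤ 3.0:
n ≥ (z* · σ / E)²
n ≥ (2.326 · 7.4 / 3.0)²
n ≥ 32.92

Minimum n = 33 (rounding up)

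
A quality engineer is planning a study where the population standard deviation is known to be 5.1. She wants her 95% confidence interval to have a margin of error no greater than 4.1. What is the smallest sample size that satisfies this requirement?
n ≥ 6

For margin E ≤ 4.1:
n ≥ (z* · σ / E)²
n ≥ (1.960 · 5.1 / 4.1)²
n ≥ 5.94

Minimum n = 6 (rounding up)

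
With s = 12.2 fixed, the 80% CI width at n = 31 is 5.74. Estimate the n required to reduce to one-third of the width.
n ≈ 279

CI width ∝ 1/√n
To reduce width by factor 3, need √n to grow by 3 → need 3² = 9 times as many samples.

Current: n = 31, width = 5.74
New: n = 279, width ≈ 1.88

Width reduced by factor of 5.74/1.88 = 3.05.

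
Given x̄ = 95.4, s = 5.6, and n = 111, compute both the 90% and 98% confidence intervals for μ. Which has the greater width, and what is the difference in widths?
98% CI is wider by 0.75

df = 110
90% CI: t* = 1.659, (94.52, 96.28), width = 2 · t* · s/√n = 1.76
98% CI: t* = 2.361, (94.15, 96.65), width = 2 · t* · s/√n = 2.51

The 98% CI is wider by 2.51 - 1.76 = 0.75.
Higher confidence requires a wider interval.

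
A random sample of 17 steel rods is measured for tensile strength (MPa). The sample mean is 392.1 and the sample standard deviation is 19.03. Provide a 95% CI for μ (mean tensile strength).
(382.32, 401.88)

t-interval (σ unknown):
df = n - 1 = 16
t* = 2.120 for 95% confidence

Margin of error = t* · s/√n = 2.120 · 19.03/√17 = 9.78

CI: (382.32, 401.88)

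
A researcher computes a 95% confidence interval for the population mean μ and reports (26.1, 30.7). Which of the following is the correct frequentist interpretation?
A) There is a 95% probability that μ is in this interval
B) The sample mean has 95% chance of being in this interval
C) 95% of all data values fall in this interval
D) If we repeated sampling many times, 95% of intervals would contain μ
D

A) Wrong — μ is fixed; the randomness lives in the interval, not in μ.
B) Wrong — x̄ is observed and sits in the interval by construction.
C) Wrong — a CI is about the parameter μ, not individual data values.
D) Correct — this is the frequentist long-run coverage interpretation.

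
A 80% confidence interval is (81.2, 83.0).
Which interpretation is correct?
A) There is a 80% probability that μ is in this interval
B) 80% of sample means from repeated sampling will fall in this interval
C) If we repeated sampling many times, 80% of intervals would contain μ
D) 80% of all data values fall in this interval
C

A) Wrong — μ is fixed; the randomness lives in the interval, not in μ.
B) Wrong — coverage applies to intervals containing μ, not to future x̄ values.
C) Correct — this is the frequentist long-run coverage interpretation.
D) Wrong — a CI is about the parameter μ, not individual data values.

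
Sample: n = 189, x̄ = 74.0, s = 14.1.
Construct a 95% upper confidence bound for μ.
μ ≤ 75.70

Upper bound (one-sided):
t* = 1.653 (one-sided for 95%)
Upper bound = x̄ + t* · s/√n = 74.0 + 1.653 · 14.1/√189 = 75.70

We are 95% confident that μ ≤ 75.70.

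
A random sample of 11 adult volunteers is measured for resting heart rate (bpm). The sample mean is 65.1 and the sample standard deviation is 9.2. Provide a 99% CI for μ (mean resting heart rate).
(56.31, 73.89)

t-interval (σ unknown):
df = n - 1 = 10
t* = 3.169 for 99% confidence

Margin of error = t* · s/√n = 3.169 · 9.2/√11 = 8.79

CI: (56.31, 73.89)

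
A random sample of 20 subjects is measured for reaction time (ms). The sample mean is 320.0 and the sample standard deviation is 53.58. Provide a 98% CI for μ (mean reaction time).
(289.58, 350.42)

t-interval (σ unknown):
df = n - 1 = 19
t* = 2.539 for 98% confidence

Margin of error = t* · s/√n = 2.539 · 53.58/√20 = 30.42

CI: (289.58, 350.42)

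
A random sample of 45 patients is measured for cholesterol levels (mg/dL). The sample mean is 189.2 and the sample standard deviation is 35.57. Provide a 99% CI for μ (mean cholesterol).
(174.93, 203.47)

t-interval (σ unknown):
df = n - 1 = 44
t* = 2.692 for 99% confidence

Margin of error = t* · s/√n = 2.692 · 35.57/√45 = 14.27

CI: (174.93, 203.47)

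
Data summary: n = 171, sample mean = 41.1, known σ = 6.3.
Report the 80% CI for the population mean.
(40.48, 41.72)

z-interval (σ known):
z* = 1.282 for 80% confidence

Margin of error = z* · σ/√n = 1.282 · 6.3/√171 = 0.62

CI: (41.1 - 0.62, 41.1 + 0.62) = (40.48, 41.72)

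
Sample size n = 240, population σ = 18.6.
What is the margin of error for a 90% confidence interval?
Margin of error = 1.98

Margin of error = z* · σ/√n
= 1.645 · 18.6/√240
= 1.645 · 18.6/15.4919
= 1.98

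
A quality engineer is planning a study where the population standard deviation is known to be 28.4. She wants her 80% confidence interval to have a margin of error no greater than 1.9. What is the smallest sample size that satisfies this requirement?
n ≥ 368

For margin E ≤ 1.9:
n ≥ (z* · σ / E)²
n ≥ (1.282 · 28.4 / 1.9)²
n ≥ 367.20

Minimum n = 368 (rounding up)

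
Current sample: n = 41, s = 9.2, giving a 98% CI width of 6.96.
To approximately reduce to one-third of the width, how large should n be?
n ≈ 369

CI width ∝ 1/√n
To reduce width by factor 3, need √n to grow by 3 → need 3² = 9 times as many samples.

Current: n = 41, width = 6.96
New: n = 369, width ≈ 2.24

Width reduced by factor of 6.96/2.24 = 3.11.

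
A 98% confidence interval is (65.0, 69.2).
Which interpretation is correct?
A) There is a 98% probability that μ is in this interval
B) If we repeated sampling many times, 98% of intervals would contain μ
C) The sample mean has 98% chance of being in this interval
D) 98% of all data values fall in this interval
B

A) Wrong — μ is fixed; the randomness lives in the interval, not in μ.
B) Correct — this is the frequentist long-run coverage interpretation.
C) Wrong — x̄ is observed and sits in the interval by construction.
D) Wrong — a CI is about the parameter μ, not individual data values.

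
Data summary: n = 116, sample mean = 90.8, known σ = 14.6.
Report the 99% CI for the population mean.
(87.31, 94.29)

z-interval (σ known):
z* = 2.576 for 99% confidence

Margin of error = z* · σ/√n = 2.576 · 14.6/√116 = 3.49

CI: (90.8 - 3.49, 90.8 + 3.49) = (87.31, 94.29)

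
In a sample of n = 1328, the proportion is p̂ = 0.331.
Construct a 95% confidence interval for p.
(0.306, 0.356)

Proportion CI:
SE = √(p̂(1-p̂)/n) = √(0.331 · 0.669 / 1328) = 0.01291

z* = 1.960
Margin = z* · SE = 1.960 · 0.01291 = 0.0253

CI: 0.331 ± 0.0253 = (0.306, 0.356)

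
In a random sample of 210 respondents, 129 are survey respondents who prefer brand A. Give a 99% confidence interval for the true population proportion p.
(0.528, 0.701)

Proportion CI:
p̂ = 129/210 = 0.61429
SE = √(p̂(1-p̂)/n) = √(0.61429 · 0.38571 / 210) = 0.03359

z* = 2.576
Margin = z* · SE = 2.576 · 0.03359 = 0.0865

CI: 0.61429 ± 0.0865 = (0.528, 0.701)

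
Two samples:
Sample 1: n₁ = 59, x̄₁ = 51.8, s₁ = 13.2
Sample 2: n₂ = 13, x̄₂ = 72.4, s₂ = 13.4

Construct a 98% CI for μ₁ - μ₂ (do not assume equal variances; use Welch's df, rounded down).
(-31.11, -10.09)

Difference: x̄₁ - x̄₂ = -20.60
SE = √(s₁²/n₁ + s₂²/n₂) = √(13.2²/59 + 13.4²/13) = 4.0946
df = 17.51 → 17 (Welch–Satterthwaite, rounded down)
t* = 2.567

CI: -20.60 ± 2.567 · 4.0946 = -20.60 ± 10.51 = (-31.11, -10.09)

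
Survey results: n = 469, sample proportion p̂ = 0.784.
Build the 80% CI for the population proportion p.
(0.760, 0.808)

Proportion CI:
SE = √(p̂(1-p̂)/n) = √(0.784 · 0.216 / 469) = 0.01900

z* = 1.282
Margin = z* · SE = 1.282 · 0.01900 = 0.0244

CI: 0.784 ± 0.0244 = (0.760, 0.808)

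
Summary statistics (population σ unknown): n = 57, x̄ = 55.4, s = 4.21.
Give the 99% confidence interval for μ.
(53.91, 56.89)

t-interval (σ unknown):
df = n - 1 = 56
t* = 2.667 for 99% confidence

Margin of error = t* · s/√n = 2.667 · 4.21/√57 = 1.49

CI: (53.91, 56.89)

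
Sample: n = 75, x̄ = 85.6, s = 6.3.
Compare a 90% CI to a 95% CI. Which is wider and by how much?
95% CI is wider by 0.48

df = 74
90% CI: t* = 1.666, (84.39, 86.81), width = 2 · t* · s/√n = 2.42
95% CI: t* = 1.993, (84.15, 87.05), width = 2 · t* · s/√n = 2.90

The 95% CI is wider by 2.90 - 2.42 = 0.48.
Higher confidence requires a wider interval.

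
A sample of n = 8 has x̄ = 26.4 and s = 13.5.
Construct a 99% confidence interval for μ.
(9.70, 43.10)

t-interval (σ unknown):
df = n - 1 = 7
t* = 3.499 for 99% confidence

Margin of error = t* · s/√n = 3.499 · 13.5/√8 = 16.70

CI: (9.70, 43.10)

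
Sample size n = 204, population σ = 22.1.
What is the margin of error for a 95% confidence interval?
Margin of error = 3.03

Margin of error = z* · σ/√n
= 1.960 · 22.1/√204
= 1.960 · 22.1/14.2829
= 3.03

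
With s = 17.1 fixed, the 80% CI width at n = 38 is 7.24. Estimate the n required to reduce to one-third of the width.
n ≈ 342

CI width ∝ 1/√n
To reduce width by factor 3, need √n to grow by 3 → need 3² = 9 times as many samples.

Current: n = 38, width = 7.24
New: n = 342, width ≈ 2.37

Width reduced by factor of 7.24/2.37 = 3.05.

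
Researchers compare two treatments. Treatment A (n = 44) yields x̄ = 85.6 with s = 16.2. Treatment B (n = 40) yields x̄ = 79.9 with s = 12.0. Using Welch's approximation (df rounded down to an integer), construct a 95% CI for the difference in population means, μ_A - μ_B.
(-0.46, 11.86)

Difference: x̄₁ - x̄₂ = 5.70
SE = √(s₁²/n₁ + s₂²/n₂) = √(16.2²/44 + 12.0²/40) = 3.0927
df = 78.89 → 78 (Welch–Satterthwaite, rounded down)
t* = 1.991

CI: 5.70 ± 1.991 · 3.0927 = 5.70 ± 6.16 = (-0.46, 11.86)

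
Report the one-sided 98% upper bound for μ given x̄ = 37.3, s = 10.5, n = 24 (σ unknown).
μ ≤ 41.97

Upper bound (one-sided):
t* = 2.177 (one-sided for 98%)
Upper bound = x̄ + t* · s/√n = 37.3 + 2.177 · 10.5/√24 = 41.97

We are 98% confident that μ ≤ 41.97.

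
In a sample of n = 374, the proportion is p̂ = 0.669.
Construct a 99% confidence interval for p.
(0.606, 0.732)

Proportion CI:
SE = √(p̂(1-p̂)/n) = √(0.669 · 0.331 / 374) = 0.02433

z* = 2.576
Margin = z* · SE = 2.576 · 0.02433 = 0.0627

CI: 0.669 ± 0.0627 = (0.606, 0.732)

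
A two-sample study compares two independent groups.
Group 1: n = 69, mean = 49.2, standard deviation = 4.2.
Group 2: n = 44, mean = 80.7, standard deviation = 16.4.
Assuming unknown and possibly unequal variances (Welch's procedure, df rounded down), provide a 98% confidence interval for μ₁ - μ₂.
(-37.58, -25.42)

Difference: x̄₁ - x̄₂ = -31.50
SE = √(s₁²/n₁ + s₂²/n₂) = √(4.2²/69 + 16.4²/44) = 2.5236
df = 46.62 → 46 (Welch–Satterthwaite, rounded down)
t* = 2.410

CI: -31.50 ± 2.410 · 2.5236 = -31.50 ± 6.08 = (-37.58, -25.42)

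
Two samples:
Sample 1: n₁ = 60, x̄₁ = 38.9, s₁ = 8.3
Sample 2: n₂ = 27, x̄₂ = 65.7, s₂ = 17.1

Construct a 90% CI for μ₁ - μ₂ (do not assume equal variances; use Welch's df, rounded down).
(-32.67, -20.93)

Difference: x̄₁ - x̄₂ = -26.80
SE = √(s₁²/n₁ + s₂²/n₂) = √(8.3²/60 + 17.1²/27) = 3.4609
df = 31.65 → 31 (Welch–Satterthwaite, rounded down)
t* = 1.696

CI: -26.80 ± 1.696 · 3.4609 = -26.80 ± 5.87 = (-32.67, -20.93)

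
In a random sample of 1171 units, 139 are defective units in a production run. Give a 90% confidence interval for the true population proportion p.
(0.103, 0.134)

Proportion CI:
p̂ = 139/1171 = 0.11870
SE = √(p̂(1-p̂)/n) = √(0.11870 · 0.88130 / 1171) = 0.00945

z* = 1.645
Margin = z* · SE = 1.645 · 0.00945 = 0.0155

CI: 0.11870 ± 0.0155 = (0.103, 0.134)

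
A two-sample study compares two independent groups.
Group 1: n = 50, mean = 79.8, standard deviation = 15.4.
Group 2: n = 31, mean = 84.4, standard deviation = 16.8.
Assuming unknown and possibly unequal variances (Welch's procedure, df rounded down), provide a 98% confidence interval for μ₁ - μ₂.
(-13.50, 4.30)

Difference: x̄₁ - x̄₂ = -4.60
SE = √(s₁²/n₁ + s₂²/n₂) = √(15.4²/50 + 16.8²/31) = 3.7213
df = 59.51 → 59 (Welch–Satterthwaite, rounded down)
t* = 2.391

CI: -4.60 ± 2.391 · 3.7213 = -4.60 ± 8.90 = (-13.50, 4.30)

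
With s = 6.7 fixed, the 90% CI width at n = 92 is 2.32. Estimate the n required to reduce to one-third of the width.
n ≈ 828

CI width ∝ 1/√n
To reduce width by factor 3, need √n to grow by 3 → need 3² = 9 times as many samples.

Current: n = 92, width = 2.32
New: n = 828, width ≈ 0.77

Width reduced by factor of 2.32/0.77 = 3.01.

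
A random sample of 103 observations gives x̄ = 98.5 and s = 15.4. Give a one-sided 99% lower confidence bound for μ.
μ ≥ 94.91

Lower bound (one-sided):
t* = 2.363 (one-sided for 99%)
Lower bound = x̄ - t* · s/√n = 98.5 - 2.363 · 15.4/√103 = 94.91

We are 99% confident that μ ≥ 94.91.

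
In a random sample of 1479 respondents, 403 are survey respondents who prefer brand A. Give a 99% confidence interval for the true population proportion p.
(0.243, 0.302)

Proportion CI:
p̂ = 403/1479 = 0.27248
SE = √(p̂(1-p̂)/n) = √(0.27248 · 0.72752 / 1479) = 0.01158

z* = 2.576
Margin = z* · SE = 2.576 · 0.01158 = 0.0298

CI: 0.27248 ± 0.0298 = (0.243, 0.302)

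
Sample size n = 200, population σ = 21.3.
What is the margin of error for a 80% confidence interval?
Margin of error = 1.93

Margin of error = z* · σ/√n
= 1.282 · 21.3/√200
= 1.282 · 21.3/14.1421
= 1.93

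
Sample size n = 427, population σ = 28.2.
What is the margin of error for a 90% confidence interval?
Margin of error = 2.24

Margin of error = z* · σ/√n
= 1.645 · 28.2/√427
= 1.645 · 28.2/20.6640
= 2.24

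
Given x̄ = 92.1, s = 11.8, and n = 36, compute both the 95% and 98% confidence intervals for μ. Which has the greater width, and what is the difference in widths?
98% CI is wider by 1.61

df = 35
95% CI: t* = 2.030, (88.11, 96.09), width = 2 · t* · s/√n = 7.98
98% CI: t* = 2.438, (87.31, 96.89), width = 2 · t* · s/√n = 9.59

The 98% CI is wider by 9.59 - 7.98 = 1.61.
Higher confidence requires a wider interval.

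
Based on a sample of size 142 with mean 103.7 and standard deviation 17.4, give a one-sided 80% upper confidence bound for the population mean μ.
μ ≤ 104.93

Upper bound (one-sided):
t* = 0.844 (one-sided for 80%)
Upper bound = x̄ + t* · s/√n = 103.7 + 0.844 · 17.4/√142 = 104.93

We are 80% confident that μ ≤ 104.93.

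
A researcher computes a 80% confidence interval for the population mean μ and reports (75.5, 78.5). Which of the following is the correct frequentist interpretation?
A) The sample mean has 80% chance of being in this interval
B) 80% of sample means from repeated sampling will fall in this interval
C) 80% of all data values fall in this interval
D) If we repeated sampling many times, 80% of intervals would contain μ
D

A) Wrong — x̄ is observed and sits in the interval by construction.
B) Wrong — coverage applies to intervals containing μ, not to future x̄ values.
C) Wrong — a CI is about the parameter μ, not individual data values.
D) Correct — this is the frequentist long-run coverage interpretation.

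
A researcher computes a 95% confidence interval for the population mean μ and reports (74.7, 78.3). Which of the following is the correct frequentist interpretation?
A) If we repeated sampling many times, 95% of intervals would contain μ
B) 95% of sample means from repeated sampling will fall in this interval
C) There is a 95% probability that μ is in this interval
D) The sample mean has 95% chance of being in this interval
A

A) Correct — this is the frequentist long-run coverage interpretation.
B) Wrong — coverage applies to intervals containing μ, not to future x̄ values.
C) Wrong — μ is fixed; the randomness lives in the interval, not in μ.
D) Wrong — x̄ is observed and sits in the interval by construction.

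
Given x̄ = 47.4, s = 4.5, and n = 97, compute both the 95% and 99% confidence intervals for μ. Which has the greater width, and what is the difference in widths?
99% CI is wider by 0.59

df = 96
95% CI: t* = 1.985, (46.49, 48.31), width = 2 · t* · s/√n = 1.81
99% CI: t* = 2.628, (46.20, 48.60), width = 2 · t* · s/√n = 2.40

The 99% CI is wider by 2.40 - 1.81 = 0.59.
Higher confidence requires a wider interval.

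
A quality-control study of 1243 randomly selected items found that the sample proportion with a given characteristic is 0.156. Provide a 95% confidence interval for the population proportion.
(0.136, 0.176)

Proportion CI:
SE = √(p̂(1-p̂)/n) = √(0.156 · 0.844 / 1243) = 0.01029

z* = 1.960
Margin = z* · SE = 1.960 · 0.01029 = 0.0202

CI: 0.156 ± 0.0202 = (0.136, 0.176)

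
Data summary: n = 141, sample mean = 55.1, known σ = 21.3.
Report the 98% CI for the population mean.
(50.93, 59.27)

z-interval (σ known):
z* = 2.326 for 98% confidence

Margin of error = z* · σ/√n = 2.326 · 21.3/√141 = 4.17

CI: (55.1 - 4.17, 55.1 + 4.17) = (50.93, 59.27)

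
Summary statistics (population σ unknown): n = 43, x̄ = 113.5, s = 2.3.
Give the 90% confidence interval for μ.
(112.91, 114.09)

t-interval (σ unknown):
df = n - 1 = 42
t* = 1.682 for 90% confidence

Margin of error = t* · s/√n = 1.682 · 2.3/√43 = 0.59

CI: (112.91, 114.09)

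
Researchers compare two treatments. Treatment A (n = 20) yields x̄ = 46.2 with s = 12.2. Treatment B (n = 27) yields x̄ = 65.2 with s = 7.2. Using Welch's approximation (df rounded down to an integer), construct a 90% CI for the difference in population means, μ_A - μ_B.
(-24.20, -13.80)

Difference: x̄₁ - x̄₂ = -19.00
SE = √(s₁²/n₁ + s₂²/n₂) = √(12.2²/20 + 7.2²/27) = 3.0597
df = 28.67 → 28 (Welch–Satterthwaite, rounded down)
t* = 1.701

CI: -19.00 ± 1.701 · 3.0597 = -19.00 ± 5.20 = (-24.20, -13.80)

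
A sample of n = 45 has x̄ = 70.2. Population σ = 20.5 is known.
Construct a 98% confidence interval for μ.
(63.09, 77.31)

z-interval (σ known):
z* = 2.326 for 98% confidence

Margin of error = z* · σ/√n = 2.326 · 20.5/√45 = 7.11

CI: (70.2 - 7.11, 70.2 + 7.11) = (63.09, 77.31)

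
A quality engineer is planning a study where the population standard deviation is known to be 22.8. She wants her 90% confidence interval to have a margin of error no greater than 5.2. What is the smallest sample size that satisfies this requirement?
n ≥ 53

For margin E ≤ 5.2:
n ≥ (z* · σ / E)²
n ≥ (1.645 · 22.8 / 5.2)²
n ≥ 52.02

Minimum n = 53 (rounding up)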